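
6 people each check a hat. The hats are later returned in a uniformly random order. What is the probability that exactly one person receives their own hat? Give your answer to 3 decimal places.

Choose which one is fixed: C(6,1) = 6 ways.
The remaining 5 must have no fixed point: D(5) = 44.
P = 6·44/720 = 11/30 ≈ 0.367.

0.367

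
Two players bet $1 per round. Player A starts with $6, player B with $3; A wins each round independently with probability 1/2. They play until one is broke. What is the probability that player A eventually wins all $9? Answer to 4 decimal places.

0.6667

With a fair step, P(i) = ½P(i−1) + ½P(i+1) with P(0)=0, P(9)=1 has the linear solution P(i) = i/9.
P(6) = 6/9 = 2/3 ≈ 0.6667.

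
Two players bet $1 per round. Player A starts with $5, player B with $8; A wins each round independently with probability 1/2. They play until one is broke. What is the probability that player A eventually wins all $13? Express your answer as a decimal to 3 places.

With a fair step, P(i) = ½P(i−1) + ½P(i+1) with P(0)=0, P(13)=1 has the linear solution P(i) = i/13.
P(5) = 5/13 ≈ 0.385.

0.385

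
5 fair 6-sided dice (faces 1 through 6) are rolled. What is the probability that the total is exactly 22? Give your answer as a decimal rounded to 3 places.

0.054

There are 6^5 = 7776 equally likely outcomes.
The number of ordered 5-tuples from {1,…,6} summing to 22 is 420.
P(sum = 22) = 420/7776 = 35/648 ≈ 0.054.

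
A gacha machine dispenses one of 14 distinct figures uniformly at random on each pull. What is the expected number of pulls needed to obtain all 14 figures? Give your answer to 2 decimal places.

After i distinct types are collected, each trial gives a new one with probability (14−i)/14, so the expected wait for the next new type is 14/(14−i).
E = 14/14 + 14/13 + 14/12 + 14/11 + 14/10 + 14/9 + 14/8 + 14/7 + 14/6 + 14/5 + 14/4 + 14/3 + 14/2 + 14/1 = 1171733/25740 ≈ 45.52.

45.52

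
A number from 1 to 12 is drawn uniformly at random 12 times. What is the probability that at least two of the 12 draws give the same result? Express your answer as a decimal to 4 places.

0.9999

P(all 12 different) = 12/12 · 11/12 · ··· · 1/12 ≈ 0.0001.
P(at least two equal) = 1 − 0.0001 = 0.9999.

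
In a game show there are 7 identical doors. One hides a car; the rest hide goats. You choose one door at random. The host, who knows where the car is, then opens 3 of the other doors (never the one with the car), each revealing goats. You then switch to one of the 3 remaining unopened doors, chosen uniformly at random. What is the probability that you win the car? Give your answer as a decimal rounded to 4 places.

Your original door holds the car with probability 1/7, so the other 6 collectively hold it with probability 6/7.
The host can always find 3 empty doors to open, so the reveals don't change that 6/7; it is now spread over the 3 remaining unopened doors.
P(win by switching) = (6/7) · (1/3) = 2/7 ≈ 0.2857.

0.2857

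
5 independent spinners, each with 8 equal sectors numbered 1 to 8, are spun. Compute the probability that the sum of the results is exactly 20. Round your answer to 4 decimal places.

0.0679

There are 8^5 = 32768 equally likely outcomes.
The number of ordered 5-tuples from {1,…,8} summing to 20 is 2226.
P(sum = 20) = 2226/32768 = 1113/16384 ≈ 0.0679.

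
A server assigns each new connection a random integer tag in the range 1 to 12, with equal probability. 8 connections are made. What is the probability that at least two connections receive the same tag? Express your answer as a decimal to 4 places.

It's easier to compute the probability that all 8 are distinct.
P(all distinct) = 12/12 · 11/12 · ··· · 5/12 ≈ 0.0464.
So the probability of at least one match is 1 − 0.0464 = 0.9536.

0.9536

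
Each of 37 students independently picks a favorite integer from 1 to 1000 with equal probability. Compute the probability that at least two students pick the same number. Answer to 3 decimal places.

It's easier to compute the probability that all 37 are distinct.
P(all distinct) = 1000/1000 · 999/1000 · ··· · 964/1000 ≈ 0.510.
So the probability of at least one match is 1 − 0.510 = 0.490.

0.490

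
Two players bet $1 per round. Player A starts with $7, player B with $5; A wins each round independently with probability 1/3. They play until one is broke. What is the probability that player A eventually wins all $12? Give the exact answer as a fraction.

127/4095

Let r = q/p = (2/3)/(1/3) = 2. The recurrence P(i) = p·P(i+1) + q·P(i−1) with P(0)=0, P(12)=1 gives P(i) = (1 − r^i)/(1 − r^12).
P(7) = (1 − (2)^7) / (1 − (2)^12) = 127/4095.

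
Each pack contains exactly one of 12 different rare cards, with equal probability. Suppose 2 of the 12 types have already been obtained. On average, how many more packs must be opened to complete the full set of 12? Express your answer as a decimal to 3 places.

35.148

Starting from 2 distinct types, each trial gives a new one with probability (12−i)/12 when i types are held, so the wait for the next new type is 12/(12−i).
E = 12/10 + 12/9 + 12/8 + 12/7 + 12/6 + 12/5 + 12/4 + 12/3 + 12/2 + 12/1 = 7381/210 ≈ 35.148.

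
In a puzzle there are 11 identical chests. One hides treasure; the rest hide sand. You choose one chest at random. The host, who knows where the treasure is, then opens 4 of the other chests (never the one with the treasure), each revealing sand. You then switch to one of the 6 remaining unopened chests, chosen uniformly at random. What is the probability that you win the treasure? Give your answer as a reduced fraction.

Your original chest holds the treasure with probability 1/11, so the other 10 collectively hold it with probability 10/11.
The host can always find 4 empty chests to open, so the reveals don't change that 10/11; it is now spread over the 6 remaining unopened chests.
P(win by switching) = (10/11) · (1/6) = 5/33.

5/33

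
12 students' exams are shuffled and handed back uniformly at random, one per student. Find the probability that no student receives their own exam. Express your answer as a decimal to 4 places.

0.3679

This is the derangement probability: permutations of 12 with no fixed point.
D(12) = 12! · (1 − 1/1! + 1/2! − ··· + (−1)^12/12!) = 176214841.
P = 176214841/479001600 = 16019531/43545600 ≈ 0.3679.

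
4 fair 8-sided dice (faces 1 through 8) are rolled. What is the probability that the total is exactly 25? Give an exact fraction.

15/512

There are 8^4 = 4096 equally likely outcomes.
The number of ordered 4-tuples from {1,…,8} summing to 25 is 120.
P(sum = 25) = 120/4096 = 15/512.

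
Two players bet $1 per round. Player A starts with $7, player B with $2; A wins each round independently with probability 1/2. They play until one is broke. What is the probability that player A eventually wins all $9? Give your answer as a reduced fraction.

With a fair step, P(i) = ½P(i−1) + ½P(i+1) with P(0)=0, P(9)=1 has the linear solution P(i) = i/9.
P(7) = 7/9.

7/9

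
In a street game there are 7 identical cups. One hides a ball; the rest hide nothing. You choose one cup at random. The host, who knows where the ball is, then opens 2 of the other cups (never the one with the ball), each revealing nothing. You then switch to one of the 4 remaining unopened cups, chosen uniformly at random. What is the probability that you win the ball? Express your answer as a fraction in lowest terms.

Your original cup holds the ball with probability 1/7, so the other 6 collectively hold it with probability 6/7.
The host can always find 2 empty cups to open, so the reveals don't change that 6/7; it is now spread over the 4 remaining unopened cups.
P(win by switching) = (6/7) · (1/4) = 3/14.

3/14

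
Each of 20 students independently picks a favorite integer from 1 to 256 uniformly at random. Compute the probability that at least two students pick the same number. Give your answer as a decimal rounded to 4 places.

It's easier to compute the probability that all 20 are distinct.
P(all distinct) = 256/256 · 255/256 · ··· · 237/256 ≈ 0.4668.
So the probability of at least one match is 1 − 0.4668 = 0.5332.

0.5332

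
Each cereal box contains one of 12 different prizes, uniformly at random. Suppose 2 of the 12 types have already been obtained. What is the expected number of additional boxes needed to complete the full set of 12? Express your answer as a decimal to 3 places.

Starting from 2 distinct types, each trial gives a new one with probability (12−i)/12 when i types are held, so the wait for the next new type is 12/(12−i).
E = 12/10 + 12/9 + 12/8 + 12/7 + 12/6 + 12/5 + 12/4 + 12/3 + 12/2 + 12/1 = 7381/210 ≈ 35.148.

35.148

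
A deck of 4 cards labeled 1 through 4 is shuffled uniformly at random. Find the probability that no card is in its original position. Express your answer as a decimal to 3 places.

This is the derangement probability: permutations of 4 with no fixed point.
D(4) = 4! · (1 − 1/1! + 1/2! − ··· + (−1)^4/4!) = 9.
P = 9/24 = 3/8 ≈ 0.375.

0.375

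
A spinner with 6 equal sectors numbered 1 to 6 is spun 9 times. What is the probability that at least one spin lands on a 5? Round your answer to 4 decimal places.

P(no spin lands on a 5) = (5/6)^9 ≈ 0.1938.
P(at least one) = 1 − 0.1938 = 0.8062.

0.8062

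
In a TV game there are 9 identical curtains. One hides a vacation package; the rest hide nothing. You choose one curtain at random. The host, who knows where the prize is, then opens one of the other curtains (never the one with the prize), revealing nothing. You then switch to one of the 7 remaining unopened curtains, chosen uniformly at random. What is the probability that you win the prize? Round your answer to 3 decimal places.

Your original curtain holds the prize with probability 1/9, so the other 8 collectively hold it with probability 8/9.
The host can always find an empty curtain to open, so this doesn't change that 8/9; it is now spread over the 7 remaining unopened curtains.
P(win by switching) = (8/9) · (1/7) = 8/63 ≈ 0.127.

0.127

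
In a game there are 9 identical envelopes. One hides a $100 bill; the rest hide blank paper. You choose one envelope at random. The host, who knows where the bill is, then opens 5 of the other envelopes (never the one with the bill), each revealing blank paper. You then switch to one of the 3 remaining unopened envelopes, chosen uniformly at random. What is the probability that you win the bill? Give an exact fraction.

Your original envelope holds the bill with probability 1/9, so the other 8 collectively hold it with probability 8/9.
The host can always find 5 empty envelopes to open, so the reveals don't change that 8/9; it is now spread over the 3 remaining unopened envelopes.
P(win by switching) = (8/9) · (1/3) = 8/27.

8/27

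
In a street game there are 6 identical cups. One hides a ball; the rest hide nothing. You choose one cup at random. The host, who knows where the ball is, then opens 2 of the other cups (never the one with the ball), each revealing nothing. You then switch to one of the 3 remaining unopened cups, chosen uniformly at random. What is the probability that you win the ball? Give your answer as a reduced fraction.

Your original cup holds the ball with probability 1/6, so the other 5 collectively hold it with probability 5/6.
The host can always find 2 empty cups to open, so the reveals don't change that 5/6; it is now spread over the 3 remaining unopened cups.
P(win by switching) = (5/6) · (1/3) = 5/18.

5/18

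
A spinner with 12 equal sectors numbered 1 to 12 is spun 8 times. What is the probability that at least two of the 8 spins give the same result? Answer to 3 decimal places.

0.954

P(all 8 different) = 12/12 · 11/12 · ··· · 5/12 ≈ 0.046.
P(at least two equal) = 1 − 0.046 = 0.954.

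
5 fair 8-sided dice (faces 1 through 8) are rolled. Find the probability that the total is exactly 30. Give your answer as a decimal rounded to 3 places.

0.028

There are 8^5 = 32768 equally likely outcomes.
The number of ordered 5-tuples from {1,…,8} summing to 30 is 926.
P(sum = 30) = 926/32768 = 463/16384 ≈ 0.028.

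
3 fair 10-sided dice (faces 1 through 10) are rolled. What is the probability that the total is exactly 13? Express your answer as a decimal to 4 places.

There are 10^3 = 1000 equally likely outcomes.
The number of ordered 3-tuples from {1,…,10} summing to 13 is 63.
P(sum = 13) = 63/1000 ≈ 0.0630.

0.0630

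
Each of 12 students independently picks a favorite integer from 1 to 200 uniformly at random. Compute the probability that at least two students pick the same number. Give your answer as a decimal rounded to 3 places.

0.286

It's easier to compute the probability that all 12 are distinct.
P(all distinct) = 200/200 · 199/200 · ··· · 189/200 ≈ 0.714.
So the probability of at least one match is 1 − 0.714 = 0.286.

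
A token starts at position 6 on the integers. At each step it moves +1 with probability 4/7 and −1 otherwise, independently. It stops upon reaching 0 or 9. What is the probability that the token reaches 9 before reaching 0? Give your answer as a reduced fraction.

5824/6553

Let r = q/p = (3/7)/(4/7) = 3/4. The recurrence P(i) = p·P(i+1) + q·P(i−1) with P(0)=0, P(9)=1 gives P(i) = (1 − r^i)/(1 − r^9).
P(6) = (1 − (3/4)^6) / (1 − (3/4)^9) = 5824/6553.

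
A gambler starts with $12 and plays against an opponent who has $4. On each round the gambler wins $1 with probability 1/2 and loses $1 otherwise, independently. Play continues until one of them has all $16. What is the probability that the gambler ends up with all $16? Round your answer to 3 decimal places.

0.750

With a fair step, P(i) = ½P(i−1) + ½P(i+1) with P(0)=0, P(16)=1 has the linear solution P(i) = i/16.
P(12) = 12/16 = 3/4 ≈ 0.750.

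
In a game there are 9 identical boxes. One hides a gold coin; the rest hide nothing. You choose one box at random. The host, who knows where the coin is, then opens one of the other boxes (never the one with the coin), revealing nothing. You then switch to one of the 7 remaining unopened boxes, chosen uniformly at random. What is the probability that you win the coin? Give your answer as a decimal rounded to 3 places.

0.127

Your original box holds the coin with probability 1/9, so the other 8 collectively hold it with probability 8/9.
The host can always find an empty box to open, so this doesn't change that 8/9; it is now spread over the 7 remaining unopened boxes.
P(win by switching) = (8/9) · (1/7) = 8/63 ≈ 0.127.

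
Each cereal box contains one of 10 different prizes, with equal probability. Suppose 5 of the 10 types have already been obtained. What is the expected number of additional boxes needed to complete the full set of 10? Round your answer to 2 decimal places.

22.83

Starting from 5 distinct types, each trial gives a new one with probability (10−i)/10 when i types are held, so the wait for the next new type is 10/(10−i).
E = 10/5 + 10/4 + 10/3 + 10/2 + 10/1 = 137/6 ≈ 22.83.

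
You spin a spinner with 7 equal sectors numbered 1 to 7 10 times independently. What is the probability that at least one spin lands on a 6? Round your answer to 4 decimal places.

P(no spin lands on a 6) = (6/7)^10 ≈ 0.2141.
P(at least one) = 1 − 0.2141 = 0.7859.

0.7859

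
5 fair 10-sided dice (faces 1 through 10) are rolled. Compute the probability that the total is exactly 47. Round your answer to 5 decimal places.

There are 10^5 = 100000 equally likely outcomes.
The number of ordered 5-tuples from {1,…,10} summing to 47 is 35.
P(sum = 47) = 35/100000 = 7/20000 ≈ 0.00035.

0.00035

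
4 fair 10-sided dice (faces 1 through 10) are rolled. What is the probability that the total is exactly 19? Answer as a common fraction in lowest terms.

37/625

There are 10^4 = 10000 equally likely outcomes.
The number of ordered 4-tuples from {1,…,10} summing to 19 is 592.
P(sum = 19) = 592/10000 = 37/625.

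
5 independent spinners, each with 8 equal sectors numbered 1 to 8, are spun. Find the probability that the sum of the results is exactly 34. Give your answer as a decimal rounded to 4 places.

0.0064

There are 8^5 = 32768 equally likely outcomes.
The number of ordered 5-tuples from {1,…,8} summing to 34 is 210.
P(sum = 34) = 210/32768 = 105/16384 ≈ 0.0064.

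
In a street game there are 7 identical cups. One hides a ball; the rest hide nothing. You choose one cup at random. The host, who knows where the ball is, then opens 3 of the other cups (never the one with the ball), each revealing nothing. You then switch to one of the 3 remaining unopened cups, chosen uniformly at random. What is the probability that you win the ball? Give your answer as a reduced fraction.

Your original cup holds the ball with probability 1/7, so the other 6 collectively hold it with probability 6/7.
The host can always find 3 empty cups to open, so the reveals don't change that 6/7; it is now spread over the 3 remaining unopened cups.
P(win by switching) = (6/7) · (1/3) = 2/7.

2/7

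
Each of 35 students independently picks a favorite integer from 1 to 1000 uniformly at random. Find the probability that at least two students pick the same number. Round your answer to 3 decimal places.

0.452

It's easier to compute the probability that all 35 are distinct.
P(all distinct) = 1000/1000 · 999/1000 · ··· · 966/1000 ≈ 0.548.
So the probability of at least one match is 1 − 0.548 = 0.452.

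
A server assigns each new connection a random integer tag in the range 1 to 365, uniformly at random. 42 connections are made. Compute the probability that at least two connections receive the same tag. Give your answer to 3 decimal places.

It's easier to compute the probability that all 42 are distinct.
P(all distinct) = 365/365 · 364/365 · ··· · 324/365 ≈ 0.086.
So the probability of at least one match is 1 − 0.086 = 0.914.

0.914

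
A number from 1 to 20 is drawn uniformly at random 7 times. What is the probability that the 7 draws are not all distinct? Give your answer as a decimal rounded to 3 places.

P(all 7 different) = 20/20 · 19/20 · ··· · 14/20 ≈ 0.305.
P(at least two equal) = 1 − 0.305 = 0.695.

0.695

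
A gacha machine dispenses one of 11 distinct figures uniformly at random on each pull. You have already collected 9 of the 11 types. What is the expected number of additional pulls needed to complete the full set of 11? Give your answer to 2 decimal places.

Starting from 9 distinct types, each trial gives a new one with probability (11−i)/11 when i types are held, so the wait for the next new type is 11/(11−i).
E = 11/2 + 11/1 = 33/2 ≈ 16.50.

16.50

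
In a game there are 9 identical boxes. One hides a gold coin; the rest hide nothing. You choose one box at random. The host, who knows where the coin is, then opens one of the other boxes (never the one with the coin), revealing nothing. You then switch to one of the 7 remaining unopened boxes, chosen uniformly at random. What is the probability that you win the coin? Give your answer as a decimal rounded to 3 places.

Your original box holds the coin with probability 1/9, so the other 8 collectively hold it with probability 8/9.
The host can always find an empty box to open, so this doesn't change that 8/9; it is now spread over the 7 remaining unopened boxes.
P(win by switching) = (8/9) · (1/7) = 8/63 ≈ 0.127.

0.127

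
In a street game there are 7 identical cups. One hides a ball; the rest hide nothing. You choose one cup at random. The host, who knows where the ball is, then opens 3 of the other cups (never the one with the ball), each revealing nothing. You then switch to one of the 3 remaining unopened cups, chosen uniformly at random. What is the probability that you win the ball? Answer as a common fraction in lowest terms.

2/7

Your original cup holds the ball with probability 1/7, so the other 6 collectively hold it with probability 6/7.
The host can always find 3 empty cups to open, so the reveals don't change that 6/7; it is now spread over the 3 remaining unopened cups.
P(win by switching) = (6/7) · (1/3) = 2/7.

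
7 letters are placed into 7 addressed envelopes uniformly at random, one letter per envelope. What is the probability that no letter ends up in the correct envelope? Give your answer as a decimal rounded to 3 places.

0.368

This is the derangement probability: permutations of 7 with no fixed point.
D(7) = 7! · (1 − 1/1! + 1/2! − ··· + (−1)^7/7!) = 1854.
P = 1854/5040 = 103/280 ≈ 0.368.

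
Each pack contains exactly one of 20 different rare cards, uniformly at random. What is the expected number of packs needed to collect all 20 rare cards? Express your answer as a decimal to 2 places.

71.95

After i distinct types are collected, each trial gives a new one with probability (20−i)/20, so the expected wait for the next new type is 20/(20−i).
E = 20/20 + 20/19 + 20/18 + 20/17 + 20/16 + 20/15 + 20/14 + 20/13 + 20/12 + 20/11 + 20/10 + 20/9 + 20/8 + 20/7 + 20/6 + 20/5 + 20/4 + 20/3 + 20/2 + 20/1 = 279175675/3879876 ≈ 71.95.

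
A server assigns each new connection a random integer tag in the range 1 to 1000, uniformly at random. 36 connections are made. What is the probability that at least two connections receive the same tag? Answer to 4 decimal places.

It's easier to compute the probability that all 36 are distinct.
P(all distinct) = 1000/1000 · 999/1000 · ··· · 965/1000 ≈ 0.5286.
So the probability of at least one match is 1 − 0.5286 = 0.4714.

0.4714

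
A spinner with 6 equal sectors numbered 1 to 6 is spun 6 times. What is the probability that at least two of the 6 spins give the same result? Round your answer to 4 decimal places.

P(all 6 different) = 6/6 · 5/6 · ··· · 1/6 ≈ 0.0154.
P(at least two equal) = 1 − 0.0154 = 0.9846.

0.9846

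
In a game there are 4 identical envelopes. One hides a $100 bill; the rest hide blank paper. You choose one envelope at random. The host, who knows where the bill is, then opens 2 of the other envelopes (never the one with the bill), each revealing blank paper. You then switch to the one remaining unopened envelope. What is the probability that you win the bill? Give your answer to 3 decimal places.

Your original envelope holds the bill with probability 1/4, so the other 3 collectively hold it with probability 3/4.
The host can always find 2 empty envelopes to open, so the reveals don't change that 3/4; it is now spread over the 1 remaining unopened envelope.
P(win by switching) = (3/4) · (1/1) = 3/4 ≈ 0.750.

0.750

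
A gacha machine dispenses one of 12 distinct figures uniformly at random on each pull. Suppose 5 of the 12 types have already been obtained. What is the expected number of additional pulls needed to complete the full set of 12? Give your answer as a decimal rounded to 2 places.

31.11

Starting from 5 distinct types, each trial gives a new one with probability (12−i)/12 when i types are held, so the wait for the next new type is 12/(12−i).
E = 12/7 + 12/6 + 12/5 + 12/4 + 12/3 + 12/2 + 12/1 = 1089/35 ≈ 31.11.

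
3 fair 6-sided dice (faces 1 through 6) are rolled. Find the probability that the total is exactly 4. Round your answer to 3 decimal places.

0.014

There are 6^3 = 216 equally likely outcomes.
The number of ordered 3-tuples from {1,…,6} summing to 4 is 3.
P(sum = 4) = 3/216 = 1/72 ≈ 0.014.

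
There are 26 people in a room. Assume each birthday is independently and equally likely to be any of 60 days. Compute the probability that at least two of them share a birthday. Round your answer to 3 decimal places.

It's easier to compute the probability that all 26 are distinct.
P(all distinct) = 60/60 · 59/60 · ··· · 35/60 ≈ 0.002.
So the probability of at least one match is 1 − 0.002 = 0.998.

0.998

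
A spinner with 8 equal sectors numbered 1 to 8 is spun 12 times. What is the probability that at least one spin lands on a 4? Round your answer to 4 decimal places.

P(no spin lands on a 4) = (7/8)^12 ≈ 0.2014.
P(at least one) = 1 − 0.2014 = 0.7986.

0.7986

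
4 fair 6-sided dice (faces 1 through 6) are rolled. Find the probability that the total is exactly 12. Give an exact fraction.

There are 6^4 = 1296 equally likely outcomes.
The number of ordered 4-tuples from {1,…,6} summing to 12 is 125.
P(sum = 12) = 125/1296.

125/1296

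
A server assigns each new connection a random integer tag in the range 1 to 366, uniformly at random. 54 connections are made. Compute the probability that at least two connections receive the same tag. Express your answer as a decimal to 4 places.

It's easier to compute the probability that all 54 are distinct.
P(all distinct) = 366/366 · 365/366 · ··· · 313/366 ≈ 0.0163.
So the probability of at least one match is 1 − 0.0163 = 0.9837.

0.9837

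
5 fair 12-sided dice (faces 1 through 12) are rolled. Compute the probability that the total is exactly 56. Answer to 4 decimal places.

There are 12^5 = 248832 equally likely outcomes.
The number of ordered 5-tuples from {1,…,12} summing to 56 is 70.
P(sum = 56) = 70/248832 = 35/124416 ≈ 0.0003.

0.0003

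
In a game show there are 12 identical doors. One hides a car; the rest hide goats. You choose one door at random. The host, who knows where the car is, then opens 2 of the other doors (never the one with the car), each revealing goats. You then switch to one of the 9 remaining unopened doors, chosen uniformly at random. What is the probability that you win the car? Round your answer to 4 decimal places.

Your original door holds the car with probability 1/12, so the other 11 collectively hold it with probability 11/12.
The host can always find 2 empty doors to open, so the reveals don't change that 11/12; it is now spread over the 9 remaining unopened doors.
P(win by switching) = (11/12) · (1/9) = 11/108 ≈ 0.1019.

0.1019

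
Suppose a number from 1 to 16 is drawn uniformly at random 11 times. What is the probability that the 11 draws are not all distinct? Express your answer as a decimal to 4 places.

P(all 11 different) = 16/16 · 15/16 · ··· · 6/16 ≈ 0.0099.
P(at least two equal) = 1 − 0.0099 = 0.9901.

0.9901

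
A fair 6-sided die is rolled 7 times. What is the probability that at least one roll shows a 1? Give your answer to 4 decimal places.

0.7209

P(no roll shows a 1) = (5/6)^7 ≈ 0.2791.
P(at least one) = 1 − 0.2791 = 0.7209.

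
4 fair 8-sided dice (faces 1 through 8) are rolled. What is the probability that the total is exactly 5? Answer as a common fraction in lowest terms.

There are 8^4 = 4096 equally likely outcomes.
The number of ordered 4-tuples from {1,…,8} summing to 5 is 4.
P(sum = 5) = 4/4096 = 1/1024.

1/1024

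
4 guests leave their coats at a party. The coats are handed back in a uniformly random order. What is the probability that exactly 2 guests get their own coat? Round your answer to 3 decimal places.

0.250

Choose which 2 of the 4 are fixed: C(4,2) = 6 ways.
The remaining 2 must have no fixed point: D(2) = 1.
P = 6·1/24 = 1/4 ≈ 0.250.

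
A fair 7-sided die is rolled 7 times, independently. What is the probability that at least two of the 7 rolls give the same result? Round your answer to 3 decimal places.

0.994

P(all 7 different) = 7/7 · 6/7 · ··· · 1/7 ≈ 0.006.
P(at least two equal) = 1 − 0.006 = 0.994.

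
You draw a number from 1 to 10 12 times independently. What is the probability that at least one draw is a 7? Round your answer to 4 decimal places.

0.7176

P(no draw is a 7) = (9/10)^12 ≈ 0.2824.
P(at least one) = 1 − 0.2824 = 0.7176.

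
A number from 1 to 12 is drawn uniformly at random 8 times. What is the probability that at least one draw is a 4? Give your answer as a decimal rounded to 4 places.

0.5015

P(no draw is a 4) = (11/12)^8 ≈ 0.4985.
P(at least one) = 1 − 0.4985 = 0.5015.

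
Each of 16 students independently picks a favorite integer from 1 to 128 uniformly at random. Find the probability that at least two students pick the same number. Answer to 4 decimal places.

It's easier to compute the probability that all 16 are distinct.
P(all distinct) = 128/128 · 127/128 · ··· · 113/128 ≈ 0.3761.
So the probability of at least one match is 1 − 0.3761 = 0.6239.

0.6239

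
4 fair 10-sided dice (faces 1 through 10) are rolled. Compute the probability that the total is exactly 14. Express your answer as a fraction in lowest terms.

There are 10^4 = 10000 equally likely outcomes.
The number of ordered 4-tuples from {1,…,10} summing to 14 is 282.
P(sum = 14) = 282/10000 = 141/5000.

141/5000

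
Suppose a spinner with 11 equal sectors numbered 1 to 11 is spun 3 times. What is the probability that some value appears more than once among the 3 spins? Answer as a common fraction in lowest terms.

P(all 3 different) = 11/11 · 10/11 · ··· · 9/11 = 90/121.
P(at least two equal) = 1 − 90/121 = 31/121.

31/121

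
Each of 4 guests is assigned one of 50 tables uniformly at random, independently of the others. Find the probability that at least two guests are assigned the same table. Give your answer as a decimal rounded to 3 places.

It's easier to compute the probability that all 4 are distinct.
P(all distinct) = 50/50 · 49/50 · ··· · 47/50 ≈ 0.884.
So the probability of at least one match is 1 − 0.884 = 0.116.

0.116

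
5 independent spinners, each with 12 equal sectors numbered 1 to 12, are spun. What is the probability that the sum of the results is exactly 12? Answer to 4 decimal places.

0.0013

There are 12^5 = 248832 equally likely outcomes.
The number of ordered 5-tuples from {1,…,12} summing to 12 is 330.
P(sum = 12) = 330/248832 = 55/41472 ≈ 0.0013.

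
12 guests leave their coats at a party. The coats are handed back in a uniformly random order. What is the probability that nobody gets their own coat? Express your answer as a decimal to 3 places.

This is the derangement probability: permutations of 12 with no fixed point.
D(12) = 12! · (1 − 1/1! + 1/2! − ··· + (−1)^12/12!) = 176214841.
P = 176214841/479001600 = 16019531/43545600 ≈ 0.368.

0.368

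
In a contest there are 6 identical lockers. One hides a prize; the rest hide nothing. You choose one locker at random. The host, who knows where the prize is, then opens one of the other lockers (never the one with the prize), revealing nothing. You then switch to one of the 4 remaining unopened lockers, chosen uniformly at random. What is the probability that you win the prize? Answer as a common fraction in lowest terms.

Your original locker holds the prize with probability 1/6, so the other 5 collectively hold it with probability 5/6.
The host can always find an empty locker to open, so this doesn't change that 5/6; it is now spread over the 4 remaining unopened lockers.
P(win by switching) = (5/6) · (1/4) = 5/24.

5/24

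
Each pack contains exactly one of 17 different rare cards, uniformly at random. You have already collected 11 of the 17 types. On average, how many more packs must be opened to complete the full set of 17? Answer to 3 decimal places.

Starting from 11 distinct types, each trial gives a new one with probability (17−i)/17 when i types are held, so the wait for the next new type is 17/(17−i).
E = 17/6 + 17/5 + 17/4 + 17/3 + 17/2 + 17/1 = 833/20 ≈ 41.650.

41.650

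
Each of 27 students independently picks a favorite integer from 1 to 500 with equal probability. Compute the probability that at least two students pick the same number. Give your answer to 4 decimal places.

0.5107

It's easier to compute the probability that all 27 are distinct.
P(all distinct) = 500/500 · 499/500 · ··· · 474/500 ≈ 0.4893.
So the probability of at least one match is 1 − 0.4893 = 0.5107.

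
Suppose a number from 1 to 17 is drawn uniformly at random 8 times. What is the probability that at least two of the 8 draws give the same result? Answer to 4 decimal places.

P(all 8 different) = 17/17 · 16/17 · ··· · 10/17 ≈ 0.1405.
P(at least two equal) = 1 − 0.1405 = 0.8595.

0.8595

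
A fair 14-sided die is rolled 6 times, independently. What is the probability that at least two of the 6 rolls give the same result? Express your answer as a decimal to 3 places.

0.713

P(all 6 different) = 14/14 · 13/14 · ··· · 9/14 ≈ 0.287.
P(at least two equal) = 1 − 0.287 = 0.713.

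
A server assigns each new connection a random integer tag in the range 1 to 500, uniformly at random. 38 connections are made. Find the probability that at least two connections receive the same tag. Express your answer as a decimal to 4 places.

0.7637

It's easier to compute the probability that all 38 are distinct.
P(all distinct) = 500/500 · 499/500 · ··· · 463/500 ≈ 0.2363.
So the probability of at least one match is 1 − 0.2363 = 0.7637.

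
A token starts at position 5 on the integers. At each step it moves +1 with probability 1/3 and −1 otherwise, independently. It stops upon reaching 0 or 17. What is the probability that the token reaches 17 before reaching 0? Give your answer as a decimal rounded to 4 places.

0.0002

Let r = q/p = (2/3)/(1/3) = 2. The recurrence P(i) = p·P(i+1) + q·P(i−1) with P(0)=0, P(17)=1 gives P(i) = (1 − r^i)/(1 − r^17).
P(5) = (1 − (2)^5) / (1 − (2)^17) = 31/131071 ≈ 0.0002.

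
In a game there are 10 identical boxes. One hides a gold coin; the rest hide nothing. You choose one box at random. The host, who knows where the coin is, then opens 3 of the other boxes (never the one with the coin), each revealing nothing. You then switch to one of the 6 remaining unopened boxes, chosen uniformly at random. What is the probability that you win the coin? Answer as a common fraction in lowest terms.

3/20

Your original box holds the coin with probability 1/10, so the other 9 collectively hold it with probability 9/10.
The host can always find 3 empty boxes to open, so the reveals don't change that 9/10; it is now spread over the 6 remaining unopened boxes.
P(win by switching) = (9/10) · (1/6) = 3/20.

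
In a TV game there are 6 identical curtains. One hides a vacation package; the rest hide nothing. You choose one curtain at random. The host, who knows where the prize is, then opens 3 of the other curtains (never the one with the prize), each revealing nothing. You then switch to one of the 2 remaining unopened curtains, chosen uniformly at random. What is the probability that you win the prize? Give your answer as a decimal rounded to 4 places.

0.4167

Your original curtain holds the prize with probability 1/6, so the other 5 collectively hold it with probability 5/6.
The host can always find 3 empty curtains to open, so the reveals don't change that 5/6; it is now spread over the 2 remaining unopened curtains.
P(win by switching) = (5/6) · (1/2) = 5/12 ≈ 0.4167.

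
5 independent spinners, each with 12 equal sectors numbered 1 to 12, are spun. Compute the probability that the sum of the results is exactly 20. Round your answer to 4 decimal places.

0.0149

There are 12^5 = 248832 equally likely outcomes.
The number of ordered 5-tuples from {1,…,12} summing to 20 is 3701.
P(sum = 20) = 3701/248832 ≈ 0.0149.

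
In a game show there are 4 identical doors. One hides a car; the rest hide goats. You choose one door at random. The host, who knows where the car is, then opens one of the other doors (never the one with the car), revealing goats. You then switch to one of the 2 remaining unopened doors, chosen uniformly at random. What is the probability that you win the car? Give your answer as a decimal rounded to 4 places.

Your original door holds the car with probability 1/4, so the other 3 collectively hold it with probability 3/4.
The host can always find an empty door to open, so this doesn't change that 3/4; it is now spread over the 2 remaining unopened doors.
P(win by switching) = (3/4) · (1/2) = 3/8 ≈ 0.3750.

0.3750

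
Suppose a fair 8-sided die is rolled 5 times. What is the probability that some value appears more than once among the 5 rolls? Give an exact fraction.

407/512

P(all 5 different) = 8/8 · 7/8 · ··· · 4/8 = 105/512.
P(at least two equal) = 1 − 105/512 = 407/512.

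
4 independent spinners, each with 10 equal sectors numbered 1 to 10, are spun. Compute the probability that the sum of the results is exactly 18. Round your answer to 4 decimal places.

0.0540

There are 10^4 = 10000 equally likely outcomes.
The number of ordered 4-tuples from {1,…,10} summing to 18 is 540.
P(sum = 18) = 540/10000 = 27/500 ≈ 0.0540.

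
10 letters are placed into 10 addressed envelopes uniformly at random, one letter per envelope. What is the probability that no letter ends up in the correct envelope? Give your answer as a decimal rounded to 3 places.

0.368

This is the derangement probability: permutations of 10 with no fixed point.
D(10) = 10! · (1 − 1/1! + 1/2! − ··· + (−1)^10/10!) = 1334961.
P = 1334961/3628800 = 16481/44800 ≈ 0.368.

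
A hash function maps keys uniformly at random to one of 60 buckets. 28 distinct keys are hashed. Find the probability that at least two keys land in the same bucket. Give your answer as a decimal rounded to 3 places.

It's easier to compute the probability that all 28 are distinct.
P(all distinct) = 60/60 · 59/60 · ··· · 33/60 ≈ 0.001.
So the probability of at least one match is 1 − 0.001 = 0.999.

0.999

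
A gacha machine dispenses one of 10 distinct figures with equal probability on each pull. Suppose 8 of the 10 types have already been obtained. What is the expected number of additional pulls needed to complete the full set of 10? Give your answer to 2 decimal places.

Starting from 8 distinct types, each trial gives a new one with probability (10−i)/10 when i types are held, so the wait for the next new type is 10/(10−i).
E = 10/2 + 10/1 = 15 ≈ 15.00.

15.00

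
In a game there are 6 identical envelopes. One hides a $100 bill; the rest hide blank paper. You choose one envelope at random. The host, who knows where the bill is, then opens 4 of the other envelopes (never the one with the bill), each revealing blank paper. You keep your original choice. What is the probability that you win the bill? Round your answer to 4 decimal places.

The host can always open 4 empty envelopes regardless of your choice, so the reveals give no information about your original envelope.
P(win by staying) = 1/6 ≈ 0.1667.

0.1667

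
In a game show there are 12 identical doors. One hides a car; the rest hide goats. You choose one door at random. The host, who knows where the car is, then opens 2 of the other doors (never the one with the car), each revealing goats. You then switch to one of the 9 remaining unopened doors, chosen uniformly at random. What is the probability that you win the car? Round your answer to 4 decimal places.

Your original door holds the car with probability 1/12, so the other 11 collectively hold it with probability 11/12.
The host can always find 2 empty doors to open, so the reveals don't change that 11/12; it is now spread over the 9 remaining unopened doors.
P(win by switching) = (11/12) · (1/9) = 11/108 ≈ 0.1019.

0.1019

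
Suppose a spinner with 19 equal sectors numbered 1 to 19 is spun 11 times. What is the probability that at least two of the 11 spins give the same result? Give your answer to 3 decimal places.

P(all 11 different) = 19/19 · 18/19 · ··· · 9/19 ≈ 0.026.
P(at least two equal) = 1 − 0.026 = 0.974.

0.974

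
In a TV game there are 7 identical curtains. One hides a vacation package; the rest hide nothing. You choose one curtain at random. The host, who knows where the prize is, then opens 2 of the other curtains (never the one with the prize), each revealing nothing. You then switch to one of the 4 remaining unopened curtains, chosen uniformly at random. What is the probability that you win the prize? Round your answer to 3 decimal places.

Your original curtain holds the prize with probability 1/7, so the other 6 collectively hold it with probability 6/7.
The host can always find 2 empty curtains to open, so the reveals don't change that 6/7; it is now spread over the 4 remaining unopened curtains.
P(win by switching) = (6/7) · (1/4) = 3/14 ≈ 0.214.

0.214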